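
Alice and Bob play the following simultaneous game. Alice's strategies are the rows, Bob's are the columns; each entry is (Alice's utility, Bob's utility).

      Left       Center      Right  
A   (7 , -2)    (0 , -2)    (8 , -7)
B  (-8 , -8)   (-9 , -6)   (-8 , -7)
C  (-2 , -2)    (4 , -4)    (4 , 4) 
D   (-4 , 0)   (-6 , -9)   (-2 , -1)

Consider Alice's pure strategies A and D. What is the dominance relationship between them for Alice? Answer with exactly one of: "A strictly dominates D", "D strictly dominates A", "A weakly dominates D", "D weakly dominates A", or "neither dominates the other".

A strictly dominates D

A's payoffs vs D's, by Bob's action — Left: 7>-4, Center: 0>-6, Right: 8>-2.
Every comparison favours A, so A strictly dominates D.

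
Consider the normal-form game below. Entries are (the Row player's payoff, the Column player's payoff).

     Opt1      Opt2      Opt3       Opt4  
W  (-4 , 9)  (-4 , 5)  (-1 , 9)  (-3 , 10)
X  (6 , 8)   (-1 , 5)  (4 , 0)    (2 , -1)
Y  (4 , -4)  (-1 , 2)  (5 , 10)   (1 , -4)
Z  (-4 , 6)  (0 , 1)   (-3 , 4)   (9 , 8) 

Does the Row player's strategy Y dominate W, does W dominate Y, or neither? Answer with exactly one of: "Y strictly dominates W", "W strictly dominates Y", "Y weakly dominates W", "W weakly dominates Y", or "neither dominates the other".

Y strictly dominates W

Y's payoffs vs W's, by the Column player's action — Opt1: 4>-4, Opt2: -1>-4, Opt3: 5>-1, Opt4: 1>-3.
Every comparison favours Y, so Y strictly dominates W.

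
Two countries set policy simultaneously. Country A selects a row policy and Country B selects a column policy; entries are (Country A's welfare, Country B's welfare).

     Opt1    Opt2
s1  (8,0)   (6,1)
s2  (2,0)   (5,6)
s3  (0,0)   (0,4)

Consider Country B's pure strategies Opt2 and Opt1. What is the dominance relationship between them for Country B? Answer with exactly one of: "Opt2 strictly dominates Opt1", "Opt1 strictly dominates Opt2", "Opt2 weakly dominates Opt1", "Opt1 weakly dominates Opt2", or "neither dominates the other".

Opt2's payoffs vs Opt1's, by Country A's action — s1: 1>0, s2: 6>0, s3: 4>0.
Opt2 gives a strictly higher payoff against each opponent action, so Opt2 strictly dominates Opt1.

Opt2 strictly dominates Opt1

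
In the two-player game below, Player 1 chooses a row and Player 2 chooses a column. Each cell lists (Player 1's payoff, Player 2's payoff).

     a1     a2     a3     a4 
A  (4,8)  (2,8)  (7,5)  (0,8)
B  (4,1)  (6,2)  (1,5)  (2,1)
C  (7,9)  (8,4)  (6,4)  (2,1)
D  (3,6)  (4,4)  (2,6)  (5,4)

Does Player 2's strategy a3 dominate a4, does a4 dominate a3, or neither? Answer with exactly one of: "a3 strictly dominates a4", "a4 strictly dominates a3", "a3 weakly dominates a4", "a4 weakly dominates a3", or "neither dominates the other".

Compare a3 to a4 across each opponent action: A: 5<8, B: 5>1, C: 4>1, D: 6>4.
a3 does better at B, C, D but worse at A; neither strategy dominates the other.

neither dominates the other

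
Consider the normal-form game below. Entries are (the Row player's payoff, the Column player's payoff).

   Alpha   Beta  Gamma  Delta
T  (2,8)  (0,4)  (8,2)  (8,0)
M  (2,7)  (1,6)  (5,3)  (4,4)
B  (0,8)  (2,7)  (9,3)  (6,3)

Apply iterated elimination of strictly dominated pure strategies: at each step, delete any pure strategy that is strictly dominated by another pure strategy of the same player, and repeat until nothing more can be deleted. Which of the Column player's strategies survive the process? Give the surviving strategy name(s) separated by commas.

For the Column player, Alpha strictly dominates Beta on the remaining rows (T: 8>4, M: 7>6, B: 8>7); eliminate Beta.
The Column player's strategy Gamma is strictly dominated by Alpha (T: 8>2, M: 7>3, B: 8>3) and is removed.
Row B is eliminated: T beats it against every remaining column (Alpha: 2>0, Delta: 8>6).
Column Delta is eliminated: Alpha beats it against every remaining row (T: 8>0, M: 7>4).
Among the remaining strategies, none is strictly dominated by another pure strategy of the same player, so the elimination stops.
Surviving strategies — the Row player: {T, M}; the Column player: {Alpha}.

Alpha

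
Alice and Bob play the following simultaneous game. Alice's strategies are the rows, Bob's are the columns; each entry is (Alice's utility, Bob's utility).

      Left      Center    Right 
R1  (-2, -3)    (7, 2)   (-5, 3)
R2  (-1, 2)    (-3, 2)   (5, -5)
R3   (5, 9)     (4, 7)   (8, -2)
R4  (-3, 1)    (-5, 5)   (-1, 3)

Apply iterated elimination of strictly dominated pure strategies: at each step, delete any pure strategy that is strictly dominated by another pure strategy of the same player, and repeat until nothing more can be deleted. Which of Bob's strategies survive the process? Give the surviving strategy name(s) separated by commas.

Alice's strategy R2 is strictly dominated by R3 (Left: 5>-1, Center: 4>-3, Right: 8>5) and is removed.
Alice's strategy R4 is strictly dominated by R3 (Left: 5>-3, Center: 4>-5, Right: 8>-1) and is removed.
Among the remaining strategies, none is strictly dominated by another pure strategy of the same player, so the elimination stops.
Surviving strategies — Alice: {R1, R3}; Bob: {Left, Center, Right}.

Left, Center, Right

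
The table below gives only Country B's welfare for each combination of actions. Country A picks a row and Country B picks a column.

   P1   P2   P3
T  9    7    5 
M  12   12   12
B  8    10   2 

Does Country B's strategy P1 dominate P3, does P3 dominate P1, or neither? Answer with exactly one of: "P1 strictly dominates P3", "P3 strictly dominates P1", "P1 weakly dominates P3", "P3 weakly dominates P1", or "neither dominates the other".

P1 weakly dominates P3

P1's payoffs vs P3's, by Country A's action — T: 9>5, M: 12=12, B: 8>2.
P1 is at least as good everywhere and strictly better somewhere (tied only at M), so P1 weakly but not strictly dominates P3.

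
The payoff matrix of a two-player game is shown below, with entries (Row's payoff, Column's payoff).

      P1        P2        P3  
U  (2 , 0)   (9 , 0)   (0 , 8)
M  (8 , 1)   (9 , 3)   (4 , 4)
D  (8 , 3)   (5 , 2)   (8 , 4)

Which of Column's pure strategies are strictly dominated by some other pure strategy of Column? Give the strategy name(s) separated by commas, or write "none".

P1, P2

P1: dominated, since P3 does at least as well everywhere (U: 8>0, M: 4>1, D: 4>3).
P2: dominated, since P3 does at least as well everywhere (U: 8>0, M: 4>3, D: 4>2).
P3: no other strategy beats it everywhere (P1 at U (8>0); P2 at U (8>0)).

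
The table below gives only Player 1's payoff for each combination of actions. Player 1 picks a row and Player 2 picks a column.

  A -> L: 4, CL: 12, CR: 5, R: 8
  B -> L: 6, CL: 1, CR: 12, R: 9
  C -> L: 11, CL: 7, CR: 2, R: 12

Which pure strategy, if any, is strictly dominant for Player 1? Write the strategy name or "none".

none

A fails to dominate B at L (4<6).
B fails to dominate A at CL (1<12).
C fails to dominate A at CL (7<12).
No single strategy dominates all the others.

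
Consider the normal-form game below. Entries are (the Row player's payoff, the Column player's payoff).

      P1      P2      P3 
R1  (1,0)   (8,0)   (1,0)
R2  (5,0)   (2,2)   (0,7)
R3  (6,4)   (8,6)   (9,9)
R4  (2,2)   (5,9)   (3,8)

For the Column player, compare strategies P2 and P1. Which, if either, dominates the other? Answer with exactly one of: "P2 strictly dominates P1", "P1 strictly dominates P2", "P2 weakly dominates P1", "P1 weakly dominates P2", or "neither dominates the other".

P2 weakly dominates P1

Compare P2 to P1 across each opponent action: R1: 0=0, R2: 2>0, R3: 6>4, R4: 9>2.
P2 is at least as good everywhere and strictly better somewhere (tied only at R1), so P2 weakly but not strictly dominates P1.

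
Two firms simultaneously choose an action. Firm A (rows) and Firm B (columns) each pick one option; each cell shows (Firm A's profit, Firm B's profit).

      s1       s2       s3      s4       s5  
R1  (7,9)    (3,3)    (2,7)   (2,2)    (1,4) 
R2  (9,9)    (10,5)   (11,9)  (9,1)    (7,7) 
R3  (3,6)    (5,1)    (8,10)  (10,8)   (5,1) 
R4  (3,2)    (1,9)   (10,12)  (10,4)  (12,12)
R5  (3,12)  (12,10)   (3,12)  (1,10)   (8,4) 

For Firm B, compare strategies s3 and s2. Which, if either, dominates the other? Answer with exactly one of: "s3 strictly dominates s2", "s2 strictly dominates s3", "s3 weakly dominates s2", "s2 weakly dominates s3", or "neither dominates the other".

s3 strictly dominates s2

s3's payoffs vs s2's, by Firm A's action — R1: 7>3, R2: 9>5, R3: 10>1, R4: 12>9, R5: 12>10.
Every comparison favours s3, so s3 strictly dominates s2.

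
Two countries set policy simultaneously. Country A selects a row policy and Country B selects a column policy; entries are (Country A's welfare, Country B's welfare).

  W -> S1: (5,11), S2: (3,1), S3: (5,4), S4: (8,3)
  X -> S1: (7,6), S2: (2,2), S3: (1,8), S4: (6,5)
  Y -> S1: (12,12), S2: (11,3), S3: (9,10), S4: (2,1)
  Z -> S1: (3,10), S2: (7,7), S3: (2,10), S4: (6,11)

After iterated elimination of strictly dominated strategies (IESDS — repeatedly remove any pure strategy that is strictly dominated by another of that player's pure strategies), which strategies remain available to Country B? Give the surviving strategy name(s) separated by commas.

For Country B, S1 strictly dominates S2 on the remaining rows (W: 11>1, X: 6>2, Y: 12>3, Z: 10>7); eliminate S2.
For Country A, W strictly dominates Z on the remaining columns (S1: 5>3, S3: 5>2, S4: 8>6); eliminate Z.
Column S4 is eliminated: S1 beats it against every remaining row (W: 11>3, X: 6>5, Y: 12>1).
Row W is eliminated: Y beats it against every remaining column (S1: 12>5, S3: 9>5).
Row X is eliminated: Y beats it against every remaining column (S1: 12>7, S3: 9>1).
Country B's strategy S3 is strictly dominated by S1 (Y: 12>10) and is removed.
Among the remaining strategies, none is strictly dominated by another pure strategy of the same player, so the elimination stops.
Surviving strategies — Country A: {Y}; Country B: {S1}.

S1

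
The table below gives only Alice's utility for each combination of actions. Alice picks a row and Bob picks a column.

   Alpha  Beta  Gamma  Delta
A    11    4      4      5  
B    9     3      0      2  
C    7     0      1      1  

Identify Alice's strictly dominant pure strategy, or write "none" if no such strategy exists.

A

A vs B: Alpha: 11>9, Beta: 4>3, Gamma: 4>0, Delta: 5>2.
A vs C: Alpha: 11>7, Beta: 4>0, Gamma: 4>1, Delta: 5>1.
A strictly beats every other strategy against every opponent action, so it is strictly dominant.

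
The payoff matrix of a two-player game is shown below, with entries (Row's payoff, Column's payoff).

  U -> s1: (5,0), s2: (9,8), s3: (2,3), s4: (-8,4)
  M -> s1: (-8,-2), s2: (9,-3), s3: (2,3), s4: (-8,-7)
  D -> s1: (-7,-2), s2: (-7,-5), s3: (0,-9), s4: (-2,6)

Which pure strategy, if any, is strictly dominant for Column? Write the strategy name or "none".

s1 fails to dominate s2 at U (0<8).
s2 fails to dominate s1 at M (-3<-2).
s3 fails to dominate s1 at D (-9<-2).
s4 fails to dominate s1 at M (-7<-2).
No single strategy dominates all the others.

none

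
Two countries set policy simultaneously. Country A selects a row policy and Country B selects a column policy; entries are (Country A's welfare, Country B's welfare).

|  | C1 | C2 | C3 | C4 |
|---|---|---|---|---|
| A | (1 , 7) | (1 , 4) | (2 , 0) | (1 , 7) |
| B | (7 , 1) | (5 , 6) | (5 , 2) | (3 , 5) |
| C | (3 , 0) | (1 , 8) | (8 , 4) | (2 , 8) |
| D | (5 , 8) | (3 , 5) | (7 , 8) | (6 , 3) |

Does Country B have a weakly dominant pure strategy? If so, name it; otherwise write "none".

C1 fails to dominate C2 at B (1<6).
C2 fails to dominate C1 at A (4<7).
C3 fails to dominate C1 at A (0<7).
C4 fails to dominate C1 at D (3<8).
No single strategy dominates all the others.

none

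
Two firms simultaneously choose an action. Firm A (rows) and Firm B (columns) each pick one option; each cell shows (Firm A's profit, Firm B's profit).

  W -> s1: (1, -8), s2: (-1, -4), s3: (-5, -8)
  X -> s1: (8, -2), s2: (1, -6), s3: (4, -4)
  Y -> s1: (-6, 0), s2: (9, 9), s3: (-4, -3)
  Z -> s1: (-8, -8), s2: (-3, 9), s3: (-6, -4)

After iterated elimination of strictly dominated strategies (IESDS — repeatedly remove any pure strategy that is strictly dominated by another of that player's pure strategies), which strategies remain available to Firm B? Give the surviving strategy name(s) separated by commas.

Firm A's strategy W is strictly dominated by X (s1: 8>1, s2: 1>-1, s3: 4>-5) and is removed.
Firm A's strategy Z is strictly dominated by X (s1: 8>-8, s2: 1>-3, s3: 4>-6) and is removed.
Firm B's strategy s3 is strictly dominated by s1 (X: -2>-4, Y: 0>-3) and is removed.
Among the remaining strategies, none is strictly dominated by another pure strategy of the same player, so the elimination stops.
Surviving strategies — Firm A: {X, Y}; Firm B: {s1, s2}.

s1, s2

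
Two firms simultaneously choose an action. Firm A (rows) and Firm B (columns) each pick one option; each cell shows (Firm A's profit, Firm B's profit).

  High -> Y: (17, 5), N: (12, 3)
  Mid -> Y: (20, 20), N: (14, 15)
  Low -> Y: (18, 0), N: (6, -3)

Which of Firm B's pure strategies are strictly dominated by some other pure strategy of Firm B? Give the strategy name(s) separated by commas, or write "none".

Y: no other strategy beats it everywhere (N at High (5>3)).
Y strictly dominates N — High: 5>3, Mid: 20>15, Low: 0>-3.

N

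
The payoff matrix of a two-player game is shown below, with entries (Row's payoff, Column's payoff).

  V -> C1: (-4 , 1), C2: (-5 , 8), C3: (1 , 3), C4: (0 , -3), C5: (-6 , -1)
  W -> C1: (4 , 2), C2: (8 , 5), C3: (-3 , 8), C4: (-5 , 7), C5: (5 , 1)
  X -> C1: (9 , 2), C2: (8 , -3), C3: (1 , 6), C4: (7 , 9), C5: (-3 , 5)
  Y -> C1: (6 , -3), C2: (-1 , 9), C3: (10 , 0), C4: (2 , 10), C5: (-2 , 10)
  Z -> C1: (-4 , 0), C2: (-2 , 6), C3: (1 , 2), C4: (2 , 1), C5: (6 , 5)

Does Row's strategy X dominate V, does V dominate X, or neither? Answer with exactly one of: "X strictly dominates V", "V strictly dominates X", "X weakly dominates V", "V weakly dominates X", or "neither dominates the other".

X weakly dominates V

Compare X to V across each opponent action: C1: 9>-4, C2: 8>-5, C3: 1=1, C4: 7>0, C5: -3>-6.
X is at least as good everywhere and strictly better somewhere (tied only at C3), so X weakly but not strictly dominates V.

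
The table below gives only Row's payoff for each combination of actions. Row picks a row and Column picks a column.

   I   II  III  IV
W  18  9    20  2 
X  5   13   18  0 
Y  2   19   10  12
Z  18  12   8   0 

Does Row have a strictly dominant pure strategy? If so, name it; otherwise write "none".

none

W fails to dominate X at II (9<13).
X fails to dominate W at I (5<18).
Y fails to dominate W at I (2<18).
Z fails to dominate W at I (18=18).
No single strategy dominates all the others.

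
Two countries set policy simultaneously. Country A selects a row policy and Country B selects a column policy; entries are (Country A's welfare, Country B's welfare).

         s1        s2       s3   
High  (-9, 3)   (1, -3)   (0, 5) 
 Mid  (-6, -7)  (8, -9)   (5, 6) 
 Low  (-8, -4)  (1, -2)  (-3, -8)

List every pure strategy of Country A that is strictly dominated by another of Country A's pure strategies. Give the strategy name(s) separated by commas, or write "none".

High, Low

Mid strictly dominates High — s1: -6>-9, s2: 8>1, s3: 5>0.
Mid: no other strategy beats it everywhere (High at s1 (-6>-9); Low at s1 (-6>-8)).
Low: dominated, since Mid does at least as well everywhere (s1: -6>-8, s2: 8>1, s3: 5>-3).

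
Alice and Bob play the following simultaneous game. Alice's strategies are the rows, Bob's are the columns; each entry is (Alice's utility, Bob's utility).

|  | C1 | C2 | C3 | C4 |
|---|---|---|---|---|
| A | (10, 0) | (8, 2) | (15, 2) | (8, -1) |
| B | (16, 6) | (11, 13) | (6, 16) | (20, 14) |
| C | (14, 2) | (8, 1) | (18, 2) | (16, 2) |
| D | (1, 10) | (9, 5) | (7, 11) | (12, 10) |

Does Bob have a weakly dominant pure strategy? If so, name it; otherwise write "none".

C3 vs C1: A: 2>0, B: 16>6, C: 2=2, D: 11>10.
C3 vs C2: A: 2=2, B: 16>13, C: 2>1, D: 11>5.
C3 vs C4: A: 2>-1, B: 16>14, C: 2=2, D: 11>10.
C3 is at least as good as every other strategy against every opponent action, so it is weakly dominant.

C3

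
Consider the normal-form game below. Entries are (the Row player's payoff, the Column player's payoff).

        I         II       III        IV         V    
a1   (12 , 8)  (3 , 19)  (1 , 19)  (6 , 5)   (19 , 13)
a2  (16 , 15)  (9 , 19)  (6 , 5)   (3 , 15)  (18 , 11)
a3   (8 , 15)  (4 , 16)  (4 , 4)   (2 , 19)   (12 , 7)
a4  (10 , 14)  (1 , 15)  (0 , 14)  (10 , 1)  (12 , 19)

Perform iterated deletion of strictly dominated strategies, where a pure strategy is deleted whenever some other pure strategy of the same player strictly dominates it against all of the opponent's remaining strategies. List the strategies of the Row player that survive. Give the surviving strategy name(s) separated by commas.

a2

Row a3 is eliminated: a2 beats it against every remaining column (I: 16>8, II: 9>4, III: 6>4, IV: 3>2, V: 18>12).
The Column player's strategy I is strictly dominated by II (a1: 19>8, a2: 19>15, a4: 15>14) and is removed.
For the Column player, II strictly dominates IV on the remaining rows (a1: 19>5, a2: 19>15, a4: 15>1); eliminate IV.
Row a4 is eliminated: a1 beats it against every remaining column (II: 3>1, III: 1>0, V: 19>12).
For the Column player, II strictly dominates V on the remaining rows (a1: 19>13, a2: 19>11); eliminate V.
For the Row player, a2 strictly dominates a1 on the remaining columns (II: 9>3, III: 6>1); eliminate a1.
Column III is eliminated: II beats it against every remaining row (a2: 19>5).
Among the remaining strategies, none is strictly dominated by another pure strategy of the same player, so the elimination stops.
Surviving strategies — the Row player: {a2}; the Column player: {II}.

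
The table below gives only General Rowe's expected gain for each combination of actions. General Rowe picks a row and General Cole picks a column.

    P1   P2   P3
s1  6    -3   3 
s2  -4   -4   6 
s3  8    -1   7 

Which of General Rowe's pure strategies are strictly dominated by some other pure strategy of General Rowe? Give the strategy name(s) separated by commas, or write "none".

s3 strictly dominates s1 — P1: 8>6, P2: -1>-3, P3: 7>3.
s2: dominated, since s3 does at least as well everywhere (P1: 8>-4, P2: -1>-4, P3: 7>6).
s3: no other strategy beats it everywhere (s1 at P1 (8>6); s2 at P1 (8>-4)).

s1, s2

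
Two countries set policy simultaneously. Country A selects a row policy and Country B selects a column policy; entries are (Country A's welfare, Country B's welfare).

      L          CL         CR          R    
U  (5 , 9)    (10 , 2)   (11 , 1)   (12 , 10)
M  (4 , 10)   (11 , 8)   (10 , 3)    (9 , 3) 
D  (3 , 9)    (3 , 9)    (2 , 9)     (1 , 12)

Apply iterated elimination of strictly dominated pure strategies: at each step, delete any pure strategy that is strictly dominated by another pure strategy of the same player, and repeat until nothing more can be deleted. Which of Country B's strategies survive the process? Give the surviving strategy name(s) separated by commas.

R

Country A's strategy D is strictly dominated by U (L: 5>3, CL: 10>3, CR: 11>2, R: 12>1) and is removed.
For Country B, L strictly dominates CL on the remaining rows (U: 9>2, M: 10>8); eliminate CL.
Country A's strategy M is strictly dominated by U (L: 5>4, CR: 11>10, R: 12>9) and is removed.
For Country B, R strictly dominates L on the remaining rows (U: 10>9); eliminate L.
For Country B, R strictly dominates CR on the remaining rows (U: 10>1); eliminate CR.
Among the remaining strategies, none is strictly dominated by another pure strategy of the same player, so the elimination stops.
Surviving strategies — Country A: {U}; Country B: {R}.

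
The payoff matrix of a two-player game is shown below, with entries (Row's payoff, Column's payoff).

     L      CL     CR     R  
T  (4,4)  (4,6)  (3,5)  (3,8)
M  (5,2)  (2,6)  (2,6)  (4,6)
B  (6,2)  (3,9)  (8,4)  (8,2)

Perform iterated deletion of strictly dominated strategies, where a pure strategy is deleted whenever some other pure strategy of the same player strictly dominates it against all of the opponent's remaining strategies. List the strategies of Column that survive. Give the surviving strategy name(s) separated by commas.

CL, R

Row M is eliminated: B beats it against every remaining column (L: 6>5, CL: 3>2, CR: 8>2, R: 8>4).
Column L is eliminated: CL beats it against every remaining row (T: 6>4, B: 9>2).
For Column, CL strictly dominates CR on the remaining rows (T: 6>5, B: 9>4); eliminate CR.
Among the remaining strategies, none is strictly dominated by another pure strategy of the same player, so the elimination stops.
Surviving strategies — Row: {T, B}; Column: {CL, R}.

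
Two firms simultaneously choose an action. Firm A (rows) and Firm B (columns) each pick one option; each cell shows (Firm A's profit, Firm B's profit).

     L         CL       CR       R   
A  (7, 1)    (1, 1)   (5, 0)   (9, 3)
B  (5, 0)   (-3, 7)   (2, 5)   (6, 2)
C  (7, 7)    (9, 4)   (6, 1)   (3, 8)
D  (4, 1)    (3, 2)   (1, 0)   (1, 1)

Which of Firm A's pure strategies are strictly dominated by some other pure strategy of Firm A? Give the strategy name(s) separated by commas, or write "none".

A: no other strategy beats it everywhere (B at L (7>5); C at L (7=7); D at L (7>4)).
A strictly dominates B — L: 7>5, CL: 1>-3, CR: 5>2, R: 9>6.
C: no other strategy beats it everywhere (A at L (7=7); B at L (7>5); D at L (7>4)).
C strictly dominates D — L: 7>4, CL: 9>3, CR: 6>1, R: 3>1.

B, D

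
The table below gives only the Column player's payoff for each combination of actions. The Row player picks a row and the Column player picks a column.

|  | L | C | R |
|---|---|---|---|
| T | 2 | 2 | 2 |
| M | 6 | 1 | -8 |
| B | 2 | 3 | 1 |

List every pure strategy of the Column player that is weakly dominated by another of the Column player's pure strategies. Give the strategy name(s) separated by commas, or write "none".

Nothing dominates L: C at M (6>1); R at M (6>-8).
C is not dominated — it holds its own against L at B (3>2); R at M (1>-8).
R: dominated, since L does at least as well everywhere (T: 2=2, M: 6>-8, B: 2>1).

R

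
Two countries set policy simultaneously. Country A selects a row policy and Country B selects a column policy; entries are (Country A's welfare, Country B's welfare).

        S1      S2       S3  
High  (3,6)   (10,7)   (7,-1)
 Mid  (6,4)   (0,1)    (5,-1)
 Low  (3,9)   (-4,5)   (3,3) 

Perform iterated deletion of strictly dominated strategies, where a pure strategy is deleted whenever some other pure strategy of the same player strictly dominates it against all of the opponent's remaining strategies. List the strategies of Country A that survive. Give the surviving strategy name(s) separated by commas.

High, Mid

Country A's strategy Low is strictly dominated by Mid (S1: 6>3, S2: 0>-4, S3: 5>3) and is removed.
For Country B, S1 strictly dominates S3 on the remaining rows (High: 6>-1, Mid: 4>-1); eliminate S3.
Among the remaining strategies, none is strictly dominated by another pure strategy of the same player, so the elimination stops.
Surviving strategies — Country A: {High, Mid}; Country B: {S1, S2}.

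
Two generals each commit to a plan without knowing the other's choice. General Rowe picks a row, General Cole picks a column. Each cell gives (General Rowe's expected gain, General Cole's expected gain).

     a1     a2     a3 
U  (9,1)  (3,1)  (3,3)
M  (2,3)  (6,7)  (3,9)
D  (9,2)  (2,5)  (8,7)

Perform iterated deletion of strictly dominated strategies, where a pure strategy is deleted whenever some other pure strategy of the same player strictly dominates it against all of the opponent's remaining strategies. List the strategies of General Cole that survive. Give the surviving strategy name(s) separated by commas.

Column a1 is eliminated: a3 beats it against every remaining row (U: 3>1, M: 9>3, D: 7>2).
General Cole's strategy a2 is strictly dominated by a3 (U: 3>1, M: 9>7, D: 7>5) and is removed.
General Rowe's strategy U is strictly dominated by D (a3: 8>3) and is removed.
Row M is eliminated: D beats it against every remaining column (a3: 8>3).
Among the remaining strategies, none is strictly dominated by another pure strategy of the same player, so the elimination stops.
Surviving strategies — General Rowe: {D}; General Cole: {a3}.

a3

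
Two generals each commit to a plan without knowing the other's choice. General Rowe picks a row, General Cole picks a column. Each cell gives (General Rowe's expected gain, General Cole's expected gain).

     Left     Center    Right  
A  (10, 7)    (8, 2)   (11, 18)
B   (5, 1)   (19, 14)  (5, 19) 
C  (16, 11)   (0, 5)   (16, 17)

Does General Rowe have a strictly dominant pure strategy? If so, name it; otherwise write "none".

A fails to dominate B at Center (8<19).
B fails to dominate A at Left (5<10).
C fails to dominate A at Center (0<8).
No single strategy dominates all the others.

none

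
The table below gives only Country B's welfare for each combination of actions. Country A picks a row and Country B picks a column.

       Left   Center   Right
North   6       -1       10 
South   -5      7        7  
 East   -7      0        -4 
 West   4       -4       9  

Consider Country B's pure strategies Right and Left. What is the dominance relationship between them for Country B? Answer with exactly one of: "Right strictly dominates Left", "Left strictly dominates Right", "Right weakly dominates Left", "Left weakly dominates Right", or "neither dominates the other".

Compare Right to Left across each choice by Country A: North: 10>6, South: 7>-5, East: -4>-7, West: 9>4.
Every comparison favours Right, so Right strictly dominates Left.

Right strictly dominates Left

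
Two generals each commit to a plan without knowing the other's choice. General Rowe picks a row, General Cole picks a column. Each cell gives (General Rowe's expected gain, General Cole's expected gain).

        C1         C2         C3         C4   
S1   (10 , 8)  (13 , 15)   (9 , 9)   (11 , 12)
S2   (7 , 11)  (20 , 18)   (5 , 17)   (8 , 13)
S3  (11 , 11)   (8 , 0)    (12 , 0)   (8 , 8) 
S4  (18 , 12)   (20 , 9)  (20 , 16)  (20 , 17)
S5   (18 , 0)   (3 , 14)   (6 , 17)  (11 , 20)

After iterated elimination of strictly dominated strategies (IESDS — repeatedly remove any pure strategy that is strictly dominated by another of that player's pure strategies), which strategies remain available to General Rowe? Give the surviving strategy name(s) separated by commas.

S2, S4

General Rowe's strategy S1 is strictly dominated by S4 (C1: 18>10, C2: 20>13, C3: 20>9, C4: 20>11) and is removed.
Row S3 is eliminated: S4 beats it against every remaining column (C1: 18>11, C2: 20>8, C3: 20>12, C4: 20>8).
General Cole's strategy C1 is strictly dominated by C3 (S2: 17>11, S4: 16>12, S5: 17>0) and is removed.
For General Rowe, S4 strictly dominates S5 on the remaining columns (C2: 20>3, C3: 20>6, C4: 20>11); eliminate S5.
Among the remaining strategies, none is strictly dominated by another pure strategy of the same player, so the elimination stops.
Surviving strategies — General Rowe: {S2, S4}; General Cole: {C2, C3, C4}.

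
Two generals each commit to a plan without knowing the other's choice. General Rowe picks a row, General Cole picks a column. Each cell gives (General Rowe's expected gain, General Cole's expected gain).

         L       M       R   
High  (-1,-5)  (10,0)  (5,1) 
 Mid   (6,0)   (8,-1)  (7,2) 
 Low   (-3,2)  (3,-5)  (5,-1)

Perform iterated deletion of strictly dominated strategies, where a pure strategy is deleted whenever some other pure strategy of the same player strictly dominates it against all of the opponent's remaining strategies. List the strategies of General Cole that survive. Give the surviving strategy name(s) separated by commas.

Row Low is eliminated: Mid beats it against every remaining column (L: 6>-3, M: 8>3, R: 7>5).
General Cole's strategy L is strictly dominated by R (High: 1>-5, Mid: 2>0) and is removed.
Column M is eliminated: R beats it against every remaining row (High: 1>0, Mid: 2>-1).
Row High is eliminated: Mid beats it against every remaining column (R: 7>5).
Among the remaining strategies, none is strictly dominated by another pure strategy of the same player, so the elimination stops.
Surviving strategies — General Rowe: {Mid}; General Cole: {R}.

R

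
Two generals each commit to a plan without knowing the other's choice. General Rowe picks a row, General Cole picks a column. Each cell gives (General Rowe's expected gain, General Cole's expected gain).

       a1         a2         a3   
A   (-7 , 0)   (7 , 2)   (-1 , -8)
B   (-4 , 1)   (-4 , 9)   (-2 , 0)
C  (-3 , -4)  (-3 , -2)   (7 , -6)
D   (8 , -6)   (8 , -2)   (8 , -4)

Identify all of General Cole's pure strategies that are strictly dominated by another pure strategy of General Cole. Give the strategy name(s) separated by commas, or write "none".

a1, a3

a1 is strictly dominated by a2 (A: 2>0, B: 9>1, C: -2>-4, D: -2>-6).
a2 is not dominated — it holds its own against a1 at A (2>0); a3 at A (2>-8).
a2 strictly dominates a3 — A: 2>-8, B: 9>0, C: -2>-6, D: -2>-4.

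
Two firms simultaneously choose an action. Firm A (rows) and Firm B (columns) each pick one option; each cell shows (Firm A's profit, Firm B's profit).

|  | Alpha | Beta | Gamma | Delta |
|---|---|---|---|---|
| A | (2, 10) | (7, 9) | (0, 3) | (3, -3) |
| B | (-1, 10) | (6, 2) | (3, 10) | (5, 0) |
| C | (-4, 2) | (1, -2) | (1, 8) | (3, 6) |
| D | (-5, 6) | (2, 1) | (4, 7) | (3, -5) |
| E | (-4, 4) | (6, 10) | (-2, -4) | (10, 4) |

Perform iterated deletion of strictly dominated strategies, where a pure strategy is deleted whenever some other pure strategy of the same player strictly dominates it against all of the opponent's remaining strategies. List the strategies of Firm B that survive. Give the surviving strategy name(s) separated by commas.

Alpha, Gamma

For Firm A, B strictly dominates C on the remaining columns (Alpha: -1>-4, Beta: 6>1, Gamma: 3>1, Delta: 5>3); eliminate C.
Column Delta is eliminated: Beta beats it against every remaining row (A: 9>-3, B: 2>0, D: 1>-5, E: 10>4).
Row E is eliminated: A beats it against every remaining column (Alpha: 2>-4, Beta: 7>6, Gamma: 0>-2).
Column Beta is eliminated: Alpha beats it against every remaining row (A: 10>9, B: 10>2, D: 6>1).
Among the remaining strategies, none is strictly dominated by another pure strategy of the same player, so the elimination stops.
Surviving strategies — Firm A: {A, B, D}; Firm B: {Alpha, Gamma}.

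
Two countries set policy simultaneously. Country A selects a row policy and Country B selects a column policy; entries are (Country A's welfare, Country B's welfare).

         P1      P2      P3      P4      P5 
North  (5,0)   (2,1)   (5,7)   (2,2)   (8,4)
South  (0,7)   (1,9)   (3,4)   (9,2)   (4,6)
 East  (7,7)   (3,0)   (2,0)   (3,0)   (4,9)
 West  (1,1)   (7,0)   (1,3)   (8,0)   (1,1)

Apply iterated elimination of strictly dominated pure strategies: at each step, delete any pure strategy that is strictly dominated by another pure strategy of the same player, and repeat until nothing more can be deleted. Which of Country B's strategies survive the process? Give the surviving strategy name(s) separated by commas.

P3

Country B's strategy P4 is strictly dominated by P5 (North: 4>2, South: 6>2, East: 9>0, West: 1>0) and is removed.
For Country A, North strictly dominates South on the remaining columns (P1: 5>0, P2: 2>1, P3: 5>3, P5: 8>4); eliminate South.
Country B's strategy P2 is strictly dominated by P5 (North: 4>1, East: 9>0, West: 1>0) and is removed.
Country A's strategy West is strictly dominated by North (P1: 5>1, P3: 5>1, P5: 8>1) and is removed.
For Country B, P5 strictly dominates P1 on the remaining rows (North: 4>0, East: 9>7); eliminate P1.
Country A's strategy East is strictly dominated by North (P3: 5>2, P5: 8>4) and is removed.
For Country B, P3 strictly dominates P5 on the remaining rows (North: 7>4); eliminate P5.
Among the remaining strategies, none is strictly dominated by another pure strategy of the same player, so the elimination stops.
Surviving strategies — Country A: {North}; Country B: {P3}.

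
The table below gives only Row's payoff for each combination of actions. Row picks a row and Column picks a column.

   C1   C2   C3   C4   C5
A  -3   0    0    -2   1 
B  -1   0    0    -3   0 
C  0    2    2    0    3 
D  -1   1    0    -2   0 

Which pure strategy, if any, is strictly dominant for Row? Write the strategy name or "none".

C vs A: C1: 0>-3, C2: 2>0, C3: 2>0, C4: 0>-2, C5: 3>1.
C vs B: C1: 0>-1, C2: 2>0, C3: 2>0, C4: 0>-3, C5: 3>0.
C vs D: C1: 0>-1, C2: 2>1, C3: 2>0, C4: 0>-2, C5: 3>0.
C strictly beats every other strategy against every opponent action, so it is strictly dominant.

C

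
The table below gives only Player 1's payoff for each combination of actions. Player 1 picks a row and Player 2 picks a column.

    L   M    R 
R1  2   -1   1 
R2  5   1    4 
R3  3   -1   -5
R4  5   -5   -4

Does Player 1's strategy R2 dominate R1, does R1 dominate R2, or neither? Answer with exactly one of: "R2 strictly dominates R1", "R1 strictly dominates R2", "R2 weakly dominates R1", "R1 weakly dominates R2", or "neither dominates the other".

R2 strictly dominates R1

R2's payoffs vs R1's, by Player 2's action — L: 5>2, M: 1>-1, R: 4>1.
R2 gives a strictly higher payoff against each opponent action, so R2 strictly dominates R1.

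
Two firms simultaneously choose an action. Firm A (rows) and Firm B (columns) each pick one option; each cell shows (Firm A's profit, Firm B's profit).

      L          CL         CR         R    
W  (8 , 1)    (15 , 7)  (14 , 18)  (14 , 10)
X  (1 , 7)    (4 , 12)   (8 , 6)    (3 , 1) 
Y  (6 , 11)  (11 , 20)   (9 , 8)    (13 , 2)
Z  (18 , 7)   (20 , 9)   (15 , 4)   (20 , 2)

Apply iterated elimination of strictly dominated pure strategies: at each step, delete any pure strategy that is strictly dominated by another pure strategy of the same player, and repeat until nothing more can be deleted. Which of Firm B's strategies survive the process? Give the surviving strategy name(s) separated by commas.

CL

For Firm A, Z strictly dominates W on the remaining columns (L: 18>8, CL: 20>15, CR: 15>14, R: 20>14); eliminate W.
Firm A's strategy X is strictly dominated by Y (L: 6>1, CL: 11>4, CR: 9>8, R: 13>3) and is removed.
For Firm A, Z strictly dominates Y on the remaining columns (L: 18>6, CL: 20>11, CR: 15>9, R: 20>13); eliminate Y.
Firm B's strategy L is strictly dominated by CL (Z: 9>7) and is removed.
Column CR is eliminated: CL beats it against every remaining row (Z: 9>4).
For Firm B, CL strictly dominates R on the remaining rows (Z: 9>2); eliminate R.
Among the remaining strategies, none is strictly dominated by another pure strategy of the same player, so the elimination stops.
Surviving strategies — Firm A: {Z}; Firm B: {CL}.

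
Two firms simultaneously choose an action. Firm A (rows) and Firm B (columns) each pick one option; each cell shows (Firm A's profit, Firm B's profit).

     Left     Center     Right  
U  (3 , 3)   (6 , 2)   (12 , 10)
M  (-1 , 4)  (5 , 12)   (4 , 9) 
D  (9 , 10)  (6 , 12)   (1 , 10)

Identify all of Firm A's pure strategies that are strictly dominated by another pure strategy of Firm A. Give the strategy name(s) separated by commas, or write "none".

M

U: no other strategy beats it everywhere (M at Left (3>-1); D at Center (6=6)).
M: dominated, since U does at least as well everywhere (Left: 3>-1, Center: 6>5, Right: 12>4).
Nothing dominates D: U at Left (9>3); M at Left (9>-1).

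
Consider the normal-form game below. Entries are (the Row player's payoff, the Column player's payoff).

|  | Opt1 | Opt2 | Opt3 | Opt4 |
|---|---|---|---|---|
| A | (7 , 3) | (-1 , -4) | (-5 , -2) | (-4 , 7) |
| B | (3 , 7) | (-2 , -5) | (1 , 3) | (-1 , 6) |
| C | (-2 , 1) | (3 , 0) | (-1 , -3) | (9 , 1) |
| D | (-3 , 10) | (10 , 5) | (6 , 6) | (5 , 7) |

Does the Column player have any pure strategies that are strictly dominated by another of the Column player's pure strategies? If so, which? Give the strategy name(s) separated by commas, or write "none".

Opt2, Opt3

Opt1 is not dominated — it holds its own against Opt2 at A (3>-4); Opt3 at A (3>-2); Opt4 at B (7>6).
Opt2 is strictly dominated by Opt1 (A: 3>-4, B: 7>-5, C: 1>0, D: 10>5).
Opt3 is strictly dominated by Opt1 (A: 3>-2, B: 7>3, C: 1>-3, D: 10>6).
Opt4: no other strategy beats it everywhere (Opt1 at A (7>3); Opt2 at A (7>-4); Opt3 at A (7>-2)).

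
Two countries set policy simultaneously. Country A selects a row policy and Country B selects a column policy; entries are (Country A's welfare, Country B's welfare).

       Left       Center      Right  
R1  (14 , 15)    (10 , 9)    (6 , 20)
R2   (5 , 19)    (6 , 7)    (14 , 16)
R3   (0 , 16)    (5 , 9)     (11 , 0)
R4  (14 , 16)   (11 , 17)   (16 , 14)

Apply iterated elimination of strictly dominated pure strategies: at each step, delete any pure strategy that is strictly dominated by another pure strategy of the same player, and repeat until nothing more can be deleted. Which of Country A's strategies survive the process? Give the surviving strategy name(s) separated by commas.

For Country A, R4 strictly dominates R2 on the remaining columns (Left: 14>5, Center: 11>6, Right: 16>14); eliminate R2.
Country A's strategy R3 is strictly dominated by R4 (Left: 14>0, Center: 11>5, Right: 16>11) and is removed.
Among the remaining strategies, none is strictly dominated by another pure strategy of the same player, so the elimination stops.
Surviving strategies — Country A: {R1, R4}; Country B: {Left, Center, Right}.

R1, R4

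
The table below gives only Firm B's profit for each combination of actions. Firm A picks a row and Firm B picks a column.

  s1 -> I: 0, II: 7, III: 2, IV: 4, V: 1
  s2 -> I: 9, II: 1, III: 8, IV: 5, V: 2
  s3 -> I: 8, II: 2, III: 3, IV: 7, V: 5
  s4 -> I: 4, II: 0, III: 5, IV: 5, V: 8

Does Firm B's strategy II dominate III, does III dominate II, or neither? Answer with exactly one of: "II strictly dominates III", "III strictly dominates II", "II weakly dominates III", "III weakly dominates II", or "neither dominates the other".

neither dominates the other

II's payoffs vs III's, by Firm A's action — s1: 7>2, s2: 1<8, s3: 2<3, s4: 0<5.
II does better at s1 but worse at s2, s3, s4; neither strategy dominates the other.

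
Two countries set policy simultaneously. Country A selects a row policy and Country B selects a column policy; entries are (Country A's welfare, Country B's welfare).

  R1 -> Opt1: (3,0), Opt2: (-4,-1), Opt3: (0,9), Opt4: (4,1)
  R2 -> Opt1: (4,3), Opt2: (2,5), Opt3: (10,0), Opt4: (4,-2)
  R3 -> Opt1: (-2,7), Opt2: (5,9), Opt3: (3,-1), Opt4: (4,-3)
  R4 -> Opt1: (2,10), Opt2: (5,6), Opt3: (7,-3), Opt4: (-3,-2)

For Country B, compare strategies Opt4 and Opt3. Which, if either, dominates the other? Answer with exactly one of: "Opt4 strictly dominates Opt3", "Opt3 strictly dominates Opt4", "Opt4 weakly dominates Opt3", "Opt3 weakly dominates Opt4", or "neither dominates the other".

Opt4's payoffs vs Opt3's, by Country A's action — R1: 1<9, R2: -2<0, R3: -3<-1, R4: -2>-3.
Opt4 does better at R4 but worse at R1, R2, R3; neither strategy dominates the other.

neither dominates the other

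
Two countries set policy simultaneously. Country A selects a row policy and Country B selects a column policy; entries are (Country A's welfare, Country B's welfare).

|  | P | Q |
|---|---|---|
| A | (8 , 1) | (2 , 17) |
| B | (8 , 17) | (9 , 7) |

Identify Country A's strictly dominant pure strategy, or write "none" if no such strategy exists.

A fails to dominate B at P (8=8).
B fails to dominate A at P (8=8).
No single strategy dominates all the others.

none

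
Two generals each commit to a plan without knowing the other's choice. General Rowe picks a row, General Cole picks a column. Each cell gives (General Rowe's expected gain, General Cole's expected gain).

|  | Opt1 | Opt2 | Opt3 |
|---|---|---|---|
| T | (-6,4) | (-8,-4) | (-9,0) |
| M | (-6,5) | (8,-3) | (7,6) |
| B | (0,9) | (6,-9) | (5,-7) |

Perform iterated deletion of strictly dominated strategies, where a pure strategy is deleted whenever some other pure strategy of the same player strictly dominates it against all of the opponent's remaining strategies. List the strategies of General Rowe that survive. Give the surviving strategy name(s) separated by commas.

M, B

For General Rowe, B strictly dominates T on the remaining columns (Opt1: 0>-6, Opt2: 6>-8, Opt3: 5>-9); eliminate T.
For General Cole, Opt1 strictly dominates Opt2 on the remaining rows (M: 5>-3, B: 9>-9); eliminate Opt2.
Among the remaining strategies, none is strictly dominated by another pure strategy of the same player, so the elimination stops.
Surviving strategies — General Rowe: {M, B}; General Cole: {Opt1, Opt3}.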